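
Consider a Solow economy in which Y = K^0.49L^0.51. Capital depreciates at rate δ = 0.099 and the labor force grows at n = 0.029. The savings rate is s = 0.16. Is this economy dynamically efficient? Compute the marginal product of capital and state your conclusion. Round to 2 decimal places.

Break-even investment rate: n + δ = 0.029 + 0.099 = 0.128.
Steady-state k*: s·k^0.49 = 0.128·k gives k* = (0.16/0.128)^(1/0.51) ≈ 1.5489.
MPK = 0.49·1.5489^(-0.51) ≈ 0.3920.
MPK > n+δ = 0.128, so the economy is dynamically efficient (under-saving).

dynamically efficient; MPK ≈ 0.39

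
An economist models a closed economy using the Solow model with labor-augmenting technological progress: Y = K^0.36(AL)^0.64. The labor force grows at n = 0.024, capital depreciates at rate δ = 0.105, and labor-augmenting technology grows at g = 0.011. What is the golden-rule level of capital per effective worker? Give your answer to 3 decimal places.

The effective depreciation rate is n + g + δ = 0.024 + 0.011 + 0.105 = 0.14.
At the golden rule the marginal product of capital equals n+g+δ: 0.36·k^(0.36−1) = 0.14. Solving, k_gold = (0.36/0.14)^(1/0.64) ≈ 4.3742.

k_gold ≈ 4.374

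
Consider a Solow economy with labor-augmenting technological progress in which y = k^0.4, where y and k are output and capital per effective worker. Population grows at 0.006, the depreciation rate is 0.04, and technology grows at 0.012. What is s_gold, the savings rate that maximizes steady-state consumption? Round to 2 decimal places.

s_gold = 0.40

Break-even investment rate: n + g + δ = 0.006 + 0.012 + 0.04 = 0.058.
At the golden rule MPK = n+g+δ, and in any Cobb-Douglas steady state s = (n+g+δ)·k/y = MPK·k/y = capital's share 0.4.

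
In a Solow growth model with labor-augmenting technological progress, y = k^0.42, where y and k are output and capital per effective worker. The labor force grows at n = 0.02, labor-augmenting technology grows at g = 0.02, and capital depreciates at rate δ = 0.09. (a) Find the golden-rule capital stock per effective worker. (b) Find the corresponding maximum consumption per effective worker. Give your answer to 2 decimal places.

Break-even investment rate: n + g + δ = 0.02 + 0.02 + 0.09 = 0.13.
Golden rule sets MPK = n+g+δ: 0.42·k^(0.42−1) = 0.13, so k_gold = (0.42/0.13)^(1/0.58) ≈ 7.5529.
y_gold = 7.5529^0.42 ≈ 2.3378; c_gold = y_gold − 0.13·k_gold ≈ 1.3559.

(a) k_gold ≈ 7.55; (b) c_gold ≈ 1.36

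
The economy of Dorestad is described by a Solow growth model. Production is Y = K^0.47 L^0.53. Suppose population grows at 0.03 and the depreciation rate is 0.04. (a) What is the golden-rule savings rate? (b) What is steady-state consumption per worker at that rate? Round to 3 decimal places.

(a) s_gold = 0.470; (b) c_gold ≈ 2.868

n + δ = 0.03 + 0.04 = 0.07.
For Cobb-Douglas, s_gold equals capital's share: s_gold = 0.47.
Maximizing c = f(k) − (n+δ)·k gives f'(k) = n+δ, i.e. 0.47·k^(0.47−1) = 0.07, so k_gold = (0.47/0.07)^(1/0.53) ≈ 36.3393.
y_gold = 36.3393^0.47 ≈ 5.4122; c_gold = (1−0.47)·y_gold ≈ 2.8685.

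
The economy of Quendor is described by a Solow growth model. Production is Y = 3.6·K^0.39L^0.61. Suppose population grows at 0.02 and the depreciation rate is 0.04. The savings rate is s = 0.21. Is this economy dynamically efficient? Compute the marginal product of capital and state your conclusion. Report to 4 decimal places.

n + δ = 0.02 + 0.04 = 0.06.
Steady-state k*: s·A·k^0.39 = 0.06·k gives k* = (0.21·3.6/0.06)^(1/0.61) ≈ 63.6629.
MPK = 0.39·3.6·63.6629^(-0.61) ≈ 0.1114.
MPK > n+δ = 0.06, so the economy is dynamically efficient (under-saving).

dynamically efficient; MPK ≈ 0.1114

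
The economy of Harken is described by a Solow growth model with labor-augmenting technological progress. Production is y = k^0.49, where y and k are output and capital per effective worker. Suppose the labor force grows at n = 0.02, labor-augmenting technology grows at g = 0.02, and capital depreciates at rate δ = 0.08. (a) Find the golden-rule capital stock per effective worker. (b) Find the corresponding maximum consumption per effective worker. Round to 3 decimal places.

(a) k_gold ≈ 15.779; (b) c_gold ≈ 1.971

n + g + δ = 0.02 + 0.02 + 0.08 = 0.12.
Setting f'(k) = n+g+δ gives 0.49·k^(0.49−1) = 0.12, hence k_gold = (0.49/0.12)^(1/0.51) ≈ 15.7786.
y_gold = 15.7786^0.49 ≈ 3.8641; c_gold = y_gold − 0.12·k_gold ≈ 1.9707.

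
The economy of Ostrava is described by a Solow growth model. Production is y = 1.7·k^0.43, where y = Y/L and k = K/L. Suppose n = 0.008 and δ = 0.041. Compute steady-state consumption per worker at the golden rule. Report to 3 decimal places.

c_gold ≈ 7.443

Capital per worker breaks even when investment replaces (n + δ)·k; here n + δ = 0.049.
Maximizing c = f(k) − (n+δ)·k gives f'(k) = n+δ, i.e. 0.43·1.7·k^(0.43−1) = 0.049, so k_gold = (0.43·1.7/0.049)^(1/0.57) ≈ 114.5935.
y_gold = 1.7·114.5935^0.43 ≈ 13.0583.
c_gold = y_gold − (n+δ)·k_gold = 13.0583 − 0.049·114.5935 ≈ 7.4433.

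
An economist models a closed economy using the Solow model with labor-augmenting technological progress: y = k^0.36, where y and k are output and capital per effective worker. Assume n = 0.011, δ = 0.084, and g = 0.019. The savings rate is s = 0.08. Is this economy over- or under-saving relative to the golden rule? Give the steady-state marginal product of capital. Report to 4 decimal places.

Break-even investment rate: n + g + δ = 0.011 + 0.019 + 0.084 = 0.114.
Steady-state k*: s·k^0.36 = 0.114·k gives k* = (0.08/0.114)^(1/0.64) ≈ 0.5750.
MPK = 0.36·0.5750^(-0.64) ≈ 0.5130.
MPK > n+g+δ = 0.114, so the economy is dynamically efficient (under-saving).

under-saving; MPK ≈ 0.5130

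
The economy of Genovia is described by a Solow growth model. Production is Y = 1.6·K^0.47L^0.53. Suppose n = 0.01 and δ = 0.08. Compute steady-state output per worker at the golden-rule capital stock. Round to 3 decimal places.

The effective depreciation rate is n + δ = 0.01 + 0.08 = 0.09.
Setting f'(k) = n+δ gives 0.47·1.6·k^(0.47−1) = 0.09, hence k_gold = (0.47·1.6/0.09)^(1/0.53) ≈ 54.9005.
Output: y_gold = 1.6·k_gold^0.47 = 1.6·54.9005^0.47 ≈ 10.5129.

y_gold ≈ 10.513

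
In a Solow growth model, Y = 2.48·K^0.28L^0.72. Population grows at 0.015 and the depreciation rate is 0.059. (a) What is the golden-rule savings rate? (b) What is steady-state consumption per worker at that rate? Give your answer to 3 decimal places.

The effective depreciation rate is n + δ = 0.015 + 0.059 = 0.074.
For Cobb-Douglas, s_gold equals capital's share: s_gold = 0.28.
Golden rule sets MPK = n+δ: 0.28·2.48·k^(0.28−1) = 0.074, so k_gold = (0.28·2.48/0.074)^(1/0.72) ≈ 22.4143.
y_gold = 2.48·22.4143^0.28 ≈ 5.9238; c_gold = (1−0.28)·y_gold ≈ 4.2651.

(a) s_gold = 0.280; (b) c_gold ≈ 4.265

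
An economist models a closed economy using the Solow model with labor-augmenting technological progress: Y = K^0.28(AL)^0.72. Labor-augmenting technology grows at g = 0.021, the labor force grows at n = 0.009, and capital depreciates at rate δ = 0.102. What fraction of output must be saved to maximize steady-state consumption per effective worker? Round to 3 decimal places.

Capital per effective worker breaks even when investment replaces (n + g + δ)·k; here n + g + δ = 0.132.
At the golden rule MPK = n+g+δ, and in any Cobb-Douglas steady state s = (n+g+δ)·k/y = MPK·k/y = capital's share 0.28.

s_gold = 0.280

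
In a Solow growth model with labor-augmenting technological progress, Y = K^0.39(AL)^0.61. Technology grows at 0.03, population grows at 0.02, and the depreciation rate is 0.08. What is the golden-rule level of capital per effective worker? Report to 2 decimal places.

k_gold ≈ 6.06

Capital per effective worker breaks even when investment replaces (n + g + δ)·k; here n + g + δ = 0.13.
Golden rule sets MPK = n+g+δ: 0.39·k^(0.39−1) = 0.13, so k_gold = (0.39/0.13)^(1/0.61) ≈ 6.0557.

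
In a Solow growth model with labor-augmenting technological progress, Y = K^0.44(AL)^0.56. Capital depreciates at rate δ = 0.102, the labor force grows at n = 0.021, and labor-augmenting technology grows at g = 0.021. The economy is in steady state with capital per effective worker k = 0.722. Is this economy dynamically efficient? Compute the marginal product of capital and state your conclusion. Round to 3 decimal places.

Capital per effective worker breaks even when investment replaces (n + g + δ)·k; here n + g + δ = 0.144.
MPK = 0.44·k^(0.44−1) = 0.44·0.722^(-0.56) ≈ 0.5280.
MPK > 0.144, so the economy is dynamically efficient (under-saving).

dynamically efficient; MPK ≈ 0.528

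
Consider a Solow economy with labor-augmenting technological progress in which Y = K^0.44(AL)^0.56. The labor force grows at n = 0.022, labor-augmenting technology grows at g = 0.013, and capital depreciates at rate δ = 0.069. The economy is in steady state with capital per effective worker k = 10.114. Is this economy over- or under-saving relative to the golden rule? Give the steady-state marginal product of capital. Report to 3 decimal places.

Break-even investment rate: n + g + δ = 0.022 + 0.013 + 0.069 = 0.104.
MPK = 0.44·k^(0.44−1) = 0.44·10.114^(-0.56) ≈ 0.1204.
MPK > 0.104, so the economy is dynamically efficient (under-saving).

under-saving; MPK ≈ 0.120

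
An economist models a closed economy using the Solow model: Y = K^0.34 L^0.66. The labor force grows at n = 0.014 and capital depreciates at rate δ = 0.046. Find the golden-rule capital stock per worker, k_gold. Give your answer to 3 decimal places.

Capital per worker breaks even when investment replaces (n + δ)·k; here n + δ = 0.06.
At the golden rule the marginal product of capital equals n+δ: 0.34·k^(0.34−1) = 0.06. Solving, k_gold = (0.34/0.06)^(1/0.66) ≈ 13.8486.

k_gold ≈ 13.849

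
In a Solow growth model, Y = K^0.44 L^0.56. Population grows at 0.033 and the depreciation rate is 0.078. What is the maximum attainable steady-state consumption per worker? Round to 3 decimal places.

Capital per worker breaks even when investment replaces (n + δ)·k; here n + δ = 0.111.
Setting f'(k) = n+δ gives 0.44·k^(0.44−1) = 0.111, hence k_gold = (0.44/0.111)^(1/0.56) ≈ 11.6974.
y_gold = 11.6974^0.44 ≈ 2.9509.
c_gold = y_gold − (n+δ)·k_gold = 2.9509 − 0.111·11.6974 ≈ 1.6525.

c_gold ≈ 1.653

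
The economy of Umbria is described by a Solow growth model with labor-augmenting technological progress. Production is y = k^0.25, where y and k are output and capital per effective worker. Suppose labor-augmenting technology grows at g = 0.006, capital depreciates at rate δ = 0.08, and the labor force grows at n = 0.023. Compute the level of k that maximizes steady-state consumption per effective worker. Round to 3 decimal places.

Break-even investment rate: n + g + δ = 0.023 + 0.006 + 0.08 = 0.109.
At the golden rule the marginal product of capital equals n+g+δ: 0.25·k^(0.25−1) = 0.109. Solving, k_gold = (0.25/0.109)^(1/0.75) ≈ 3.0247.

k_gold ≈ 3.025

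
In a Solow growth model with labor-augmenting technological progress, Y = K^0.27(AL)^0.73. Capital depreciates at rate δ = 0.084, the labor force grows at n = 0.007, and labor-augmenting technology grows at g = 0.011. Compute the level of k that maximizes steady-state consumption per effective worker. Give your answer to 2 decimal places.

k_gold ≈ 3.79

Break-even investment rate: n + g + δ = 0.007 + 0.011 + 0.084 = 0.102.
At the golden rule the marginal product of capital equals n+g+δ: 0.27·k^(0.27−1) = 0.102. Solving, k_gold = (0.27/0.102)^(1/0.73) ≈ 3.7943.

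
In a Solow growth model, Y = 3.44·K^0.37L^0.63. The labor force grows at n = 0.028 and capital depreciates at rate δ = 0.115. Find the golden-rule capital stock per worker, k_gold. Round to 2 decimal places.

k_gold ≈ 32.14

The effective depreciation rate is n + δ = 0.028 + 0.115 = 0.143.
Maximizing c = f(k) − (n+δ)·k gives f'(k) = n+δ, i.e. 0.37·3.44·k^(0.37−1) = 0.143, so k_gold = (0.37·3.44/0.143)^(1/0.63) ≈ 32.1383.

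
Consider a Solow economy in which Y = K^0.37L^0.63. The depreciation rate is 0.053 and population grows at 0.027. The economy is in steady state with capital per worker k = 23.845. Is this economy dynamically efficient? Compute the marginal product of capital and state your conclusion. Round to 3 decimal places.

n + δ = 0.027 + 0.053 = 0.08.
MPK = 0.37·k^(0.37−1) = 0.37·23.845^(-0.63) ≈ 0.0502.
MPK < 0.08, so the economy is dynamically inefficient (over-saving).

dynamically inefficient; MPK ≈ 0.050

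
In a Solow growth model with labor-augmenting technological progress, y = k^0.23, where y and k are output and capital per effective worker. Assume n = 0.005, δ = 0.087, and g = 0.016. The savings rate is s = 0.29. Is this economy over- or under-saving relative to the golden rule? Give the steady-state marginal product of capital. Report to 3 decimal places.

Capital per effective worker breaks even when investment replaces (n + g + δ)·k; here n + g + δ = 0.108.
Steady-state k*: s·k^0.23 = 0.108·k gives k* = (0.29/0.108)^(1/0.77) ≈ 3.6067.
MPK = 0.23·3.6067^(-0.77) ≈ 0.0857.
MPK < n+g+δ = 0.108, so the economy is dynamically inefficient (over-saving).

over-saving; MPK ≈ 0.086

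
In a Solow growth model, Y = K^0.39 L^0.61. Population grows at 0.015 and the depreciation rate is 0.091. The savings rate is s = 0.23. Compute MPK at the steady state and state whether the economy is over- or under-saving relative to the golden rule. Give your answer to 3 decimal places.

under-saving; MPK ≈ 0.180

Break-even investment rate: n + δ = 0.015 + 0.091 = 0.106.
Steady-state k*: s·k^0.39 = 0.106·k gives k* = (0.23/0.106)^(1/0.61) ≈ 3.5605.
MPK = 0.39·3.5605^(-0.61) ≈ 0.1797.
MPK > n+δ = 0.106, so the economy is dynamically efficient (under-saving).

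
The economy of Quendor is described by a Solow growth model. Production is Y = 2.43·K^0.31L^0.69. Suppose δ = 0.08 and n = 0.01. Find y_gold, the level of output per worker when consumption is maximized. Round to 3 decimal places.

y_gold ≈ 6.312

Break-even investment rate: n + δ = 0.01 + 0.08 = 0.09.
Setting f'(k) = n+δ gives 0.31·2.43·k^(0.31−1) = 0.09, hence k_gold = (0.31·2.43/0.09)^(1/0.69) ≈ 21.7412.
Output: y_gold = 2.43·k_gold^0.31 = 2.43·21.7412^0.31 ≈ 6.3120.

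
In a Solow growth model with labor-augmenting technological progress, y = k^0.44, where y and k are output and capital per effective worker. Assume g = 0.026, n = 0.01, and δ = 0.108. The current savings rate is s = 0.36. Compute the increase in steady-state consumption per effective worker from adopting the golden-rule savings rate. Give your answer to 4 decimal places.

Break-even investment rate: n + g + δ = 0.01 + 0.026 + 0.108 = 0.144.
Current steady state (s = 0.36): k* = (0.36/0.144)^(1/0.56) ≈ 5.1358, y* = 5.1358^0.44 ≈ 2.0543, c* = (1−0.36)·2.0543 ≈ 1.3148.
Setting f'(k) = n+g+δ gives 0.44·k^(0.44−1) = 0.144, hence k_gold = (0.44/0.144)^(1/0.56) ≈ 7.3491.
y_gold = 7.3491^0.44 ≈ 2.4052, c_gold = y_gold − 0.144·k_gold ≈ 1.3469.
Gain: Δc = 1.3469 − 1.3148 ≈ 0.0321.

Δc ≈ 0.0321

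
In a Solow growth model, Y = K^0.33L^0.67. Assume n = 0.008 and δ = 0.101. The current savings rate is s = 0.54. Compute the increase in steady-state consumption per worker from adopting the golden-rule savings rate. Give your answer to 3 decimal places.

Δc ≈ 0.144

n + δ = 0.008 + 0.101 = 0.109.
Current steady state (s = 0.54): k* = (0.54/0.109)^(1/0.67) ≈ 10.8959, y* = 10.8959^0.33 ≈ 2.1994, c* = (1−0.54)·2.1994 ≈ 1.0117.
Setting f'(k) = n+δ gives 0.33·k^(0.33−1) = 0.109, hence k_gold = (0.33/0.109)^(1/0.67) ≈ 5.2245.
y_gold = 5.2245^0.33 ≈ 1.7257, c_gold = y_gold − 0.109·k_gold ≈ 1.1562.
Gain: Δc = 1.1562 − 1.0117 ≈ 0.1445.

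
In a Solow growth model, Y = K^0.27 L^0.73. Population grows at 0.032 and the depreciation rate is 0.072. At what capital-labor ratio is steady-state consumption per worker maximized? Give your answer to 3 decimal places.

k_gold ≈ 3.695

n + δ = 0.032 + 0.072 = 0.104.
Maximizing c = f(k) − (n+δ)·k gives f'(k) = n+δ, i.e. 0.27·k^(0.27−1) = 0.104, so k_gold = (0.27/0.104)^(1/0.73) ≈ 3.6947.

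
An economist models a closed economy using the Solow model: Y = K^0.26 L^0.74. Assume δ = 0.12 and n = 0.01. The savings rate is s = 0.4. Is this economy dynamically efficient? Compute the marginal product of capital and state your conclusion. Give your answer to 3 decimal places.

Capital per worker breaks even when investment replaces (n + δ)·k; here n + δ = 0.13.
Steady-state k*: s·k^0.26 = 0.13·k gives k* = (0.4/0.13)^(1/0.74) ≈ 4.5669.
MPK = 0.26·4.5669^(-0.74) ≈ 0.0845.
MPK < n+δ = 0.13, so the economy is dynamically inefficient (over-saving).

dynamically inefficient; MPK ≈ 0.084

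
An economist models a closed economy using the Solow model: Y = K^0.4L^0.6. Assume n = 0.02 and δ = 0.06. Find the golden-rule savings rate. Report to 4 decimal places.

The effective depreciation rate is n + δ = 0.02 + 0.06 = 0.08.
At the golden rule MPK = n+δ, and in any Cobb-Douglas steady state s = (n+δ)·k/y = MPK·k/y = capital's share 0.4.

s_gold = 0.4000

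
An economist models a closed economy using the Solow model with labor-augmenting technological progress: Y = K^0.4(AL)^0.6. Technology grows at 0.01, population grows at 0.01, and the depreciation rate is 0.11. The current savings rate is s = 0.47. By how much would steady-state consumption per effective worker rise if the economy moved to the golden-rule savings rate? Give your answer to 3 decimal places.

Break-even investment rate: n + g + δ = 0.01 + 0.01 + 0.11 = 0.13.
Current steady state (s = 0.47): k* = (0.47/0.13)^(1/0.6) ≈ 8.5164, y* = 8.5164^0.4 ≈ 2.3556, c* = (1−0.47)·2.3556 ≈ 1.2485.
At the golden rule the marginal product of capital equals n+g+δ: 0.4·k^(0.4−1) = 0.13. Solving, k_gold = (0.4/0.13)^(1/0.6) ≈ 6.5092.
y_gold = 6.5092^0.4 ≈ 2.1155, c_gold = y_gold − 0.13·k_gold ≈ 1.2693.
Gain: Δc = 1.2693 − 1.2485 ≈ 0.0208.

Δc ≈ 0.021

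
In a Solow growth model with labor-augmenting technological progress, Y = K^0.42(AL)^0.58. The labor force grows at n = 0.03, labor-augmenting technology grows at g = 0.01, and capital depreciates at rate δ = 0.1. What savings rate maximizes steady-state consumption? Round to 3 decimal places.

Break-even investment rate: n + g + δ = 0.03 + 0.01 + 0.1 = 0.14.
At the golden rule MPK = n+g+δ, and in any Cobb-Douglas steady state s = (n+g+δ)·k/y = MPK·k/y = capital's share 0.42.

s_gold = 0.420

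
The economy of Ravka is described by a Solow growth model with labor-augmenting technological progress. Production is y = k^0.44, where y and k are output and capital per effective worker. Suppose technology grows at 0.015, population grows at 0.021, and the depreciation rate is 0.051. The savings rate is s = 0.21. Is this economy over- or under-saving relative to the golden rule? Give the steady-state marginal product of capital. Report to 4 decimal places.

The effective depreciation rate is n + g + δ = 0.021 + 0.015 + 0.051 = 0.087.
Steady-state k*: s·k^0.44 = 0.087·k gives k* = (0.21/0.087)^(1/0.56) ≈ 4.8238.
MPK = 0.44·4.8238^(-0.56) ≈ 0.1823.
MPK > n+g+δ = 0.087, so the economy is dynamically efficient (under-saving).

under-saving; MPK ≈ 0.1823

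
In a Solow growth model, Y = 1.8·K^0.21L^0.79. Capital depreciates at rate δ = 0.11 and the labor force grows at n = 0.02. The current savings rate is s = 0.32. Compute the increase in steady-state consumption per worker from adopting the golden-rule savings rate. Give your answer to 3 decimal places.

The effective depreciation rate is n + δ = 0.02 + 0.11 = 0.13.
Current steady state (s = 0.32): k* = (0.32·1.8/0.13)^(1/0.79) ≈ 6.5815, y* = 1.8·6.5815^0.21 ≈ 2.6738, c* = (1−0.32)·2.6738 ≈ 1.8182.
Maximizing c = f(k) − (n+δ)·k gives f'(k) = n+δ, i.e. 0.21·1.8·k^(0.21−1) = 0.13, so k_gold = (0.21·1.8/0.13)^(1/0.79) ≈ 3.8616.
y_gold = 1.8·3.8616^0.21 ≈ 2.3905, c_gold = y_gold − 0.13·k_gold ≈ 1.8885.
Gain: Δc = 1.8885 − 1.8182 ≈ 0.0704.

Δc ≈ 0.070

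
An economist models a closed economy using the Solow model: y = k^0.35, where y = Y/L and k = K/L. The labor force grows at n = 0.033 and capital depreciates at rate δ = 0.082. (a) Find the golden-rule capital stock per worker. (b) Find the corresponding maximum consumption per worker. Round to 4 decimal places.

(a) k_gold ≈ 5.5417; (b) c_gold ≈ 1.1836

The effective depreciation rate is n + δ = 0.033 + 0.082 = 0.115.
Golden rule sets MPK = n+δ: 0.35·k^(0.35−1) = 0.115, so k_gold = (0.35/0.115)^(1/0.65) ≈ 5.5417.
y_gold = 5.5417^0.35 ≈ 1.8209; c_gold = y_gold − 0.115·k_gold ≈ 1.1836.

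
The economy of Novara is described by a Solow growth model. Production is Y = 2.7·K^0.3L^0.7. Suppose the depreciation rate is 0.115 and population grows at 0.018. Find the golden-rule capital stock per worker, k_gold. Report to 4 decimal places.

Capital per worker breaks even when investment replaces (n + δ)·k; here n + δ = 0.133.
Golden rule sets MPK = n+δ: 0.3·2.7·k^(0.3−1) = 0.133, so k_gold = (0.3·2.7/0.133)^(1/0.7) ≈ 13.2101.

k_gold ≈ 13.2101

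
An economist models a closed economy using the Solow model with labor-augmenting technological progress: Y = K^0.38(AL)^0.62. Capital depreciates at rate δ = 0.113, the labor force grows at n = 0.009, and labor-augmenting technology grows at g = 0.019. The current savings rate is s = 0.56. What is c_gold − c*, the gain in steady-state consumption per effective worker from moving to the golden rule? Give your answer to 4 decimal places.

The effective depreciation rate is n + g + δ = 0.009 + 0.019 + 0.113 = 0.141.
Current steady state (s = 0.56): k* = (0.56/0.141)^(1/0.62) ≈ 9.2487, y* = 9.2487^0.38 ≈ 2.3287, c* = (1−0.56)·2.3287 ≈ 1.0246.
Maximizing c = f(k) − (n+g+δ)·k gives f'(k) = n+g+δ, i.e. 0.38·k^(0.38−1) = 0.141, so k_gold = (0.38/0.141)^(1/0.62) ≈ 4.9483.
y_gold = 4.9483^0.38 ≈ 1.8361, c_gold = y_gold − 0.141·k_gold ≈ 1.1384.
Gain: Δc = 1.1384 − 1.0246 ≈ 0.1138.

Δc ≈ 0.1138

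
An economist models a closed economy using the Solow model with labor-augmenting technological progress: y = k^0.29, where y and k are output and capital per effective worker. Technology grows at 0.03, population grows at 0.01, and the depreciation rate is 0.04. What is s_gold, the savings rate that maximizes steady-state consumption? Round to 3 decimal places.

n + g + δ = 0.01 + 0.03 + 0.04 = 0.08.
At the golden rule MPK = n+g+δ, and in any Cobb-Douglas steady state s = (n+g+δ)·k/y = MPK·k/y = capital's share 0.29.

s_gold = 0.290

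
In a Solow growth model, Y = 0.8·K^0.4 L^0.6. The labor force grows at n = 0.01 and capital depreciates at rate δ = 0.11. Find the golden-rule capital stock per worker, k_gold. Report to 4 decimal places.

k_gold ≈ 5.1280

n + δ = 0.01 + 0.11 = 0.12.
At the golden rule the marginal product of capital equals n+δ: 0.4·0.8·k^(0.4−1) = 0.12. Solving, k_gold = (0.4·0.8/0.12)^(1/0.6) ≈ 5.1280.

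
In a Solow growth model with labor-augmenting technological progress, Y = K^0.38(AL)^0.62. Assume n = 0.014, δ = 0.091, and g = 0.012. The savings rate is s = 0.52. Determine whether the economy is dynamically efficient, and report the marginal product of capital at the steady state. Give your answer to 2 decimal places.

dynamically inefficient; MPK ≈ 0.09

n + g + δ = 0.014 + 0.012 + 0.091 = 0.117.
Steady-state k*: s·k^0.38 = 0.117·k gives k* = (0.52/0.117)^(1/0.62) ≈ 11.0883.
MPK = 0.38·11.0883^(-0.62) ≈ 0.0855.
MPK < n+g+δ = 0.117, so the economy is dynamically inefficient (over-saving).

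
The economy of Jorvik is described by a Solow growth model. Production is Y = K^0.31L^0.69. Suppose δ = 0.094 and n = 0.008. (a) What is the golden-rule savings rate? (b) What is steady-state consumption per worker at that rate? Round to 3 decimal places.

(a) s_gold = 0.310; (b) c_gold ≈ 1.137

Break-even investment rate: n + δ = 0.008 + 0.094 = 0.102.
For Cobb-Douglas, s_gold equals capital's share: s_gold = 0.31.
Setting f'(k) = n+δ gives 0.31·k^(0.31−1) = 0.102, hence k_gold = (0.31/0.102)^(1/0.69) ≈ 5.0079.
y_gold = 5.0079^0.31 ≈ 1.6478; c_gold = (1−0.31)·y_gold ≈ 1.1370.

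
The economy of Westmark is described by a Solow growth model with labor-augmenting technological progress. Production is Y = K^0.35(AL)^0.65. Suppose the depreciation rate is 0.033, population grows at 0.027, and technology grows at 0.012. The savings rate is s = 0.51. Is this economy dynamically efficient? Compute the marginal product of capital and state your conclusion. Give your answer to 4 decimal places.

dynamically inefficient; MPK ≈ 0.0494

n + g + δ = 0.027 + 0.012 + 0.033 = 0.072.
Steady-state k*: s·k^0.35 = 0.072·k gives k* = (0.51/0.072)^(1/0.65) ≈ 20.3263.
MPK = 0.35·20.3263^(-0.65) ≈ 0.0494.
MPK < n+g+δ = 0.072, so the economy is dynamically inefficient (over-saving).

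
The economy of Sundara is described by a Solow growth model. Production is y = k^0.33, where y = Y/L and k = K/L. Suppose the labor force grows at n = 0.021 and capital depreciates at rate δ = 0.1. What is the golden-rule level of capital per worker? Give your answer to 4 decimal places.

k_gold ≈ 4.4703

n + δ = 0.021 + 0.1 = 0.121.
At the golden rule the marginal product of capital equals n+δ: 0.33·k^(0.33−1) = 0.121. Solving, k_gold = (0.33/0.121)^(1/0.67) ≈ 4.4703.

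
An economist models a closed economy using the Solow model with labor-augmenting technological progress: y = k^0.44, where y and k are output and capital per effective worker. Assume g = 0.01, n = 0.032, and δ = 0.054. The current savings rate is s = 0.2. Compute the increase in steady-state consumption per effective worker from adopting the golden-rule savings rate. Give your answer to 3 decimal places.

Δc ≈ 0.428

Break-even investment rate: n + g + δ = 0.032 + 0.01 + 0.054 = 0.096.
Current steady state (s = 0.2): k* = (0.2/0.096)^(1/0.56) ≈ 3.7086, y* = 3.7086^0.44 ≈ 1.7801, c* = (1−0.2)·1.7801 ≈ 1.4241.
Maximizing c = f(k) − (n+g+δ)·k gives f'(k) = n+g+δ, i.e. 0.44·k^(0.44−1) = 0.096, so k_gold = (0.44/0.096)^(1/0.56) ≈ 15.1594.
y_gold = 15.1594^0.44 ≈ 3.3075, c_gold = y_gold − 0.096·k_gold ≈ 1.8522.
Gain: Δc = 1.8522 − 1.4241 ≈ 0.4281.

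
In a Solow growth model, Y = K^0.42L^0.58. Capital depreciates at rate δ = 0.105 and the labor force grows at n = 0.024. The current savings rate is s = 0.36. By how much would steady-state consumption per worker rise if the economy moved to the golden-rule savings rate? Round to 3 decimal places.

Δc ≈ 0.018

Capital per worker breaks even when investment replaces (n + δ)·k; here n + δ = 0.129.
Current steady state (s = 0.36): k* = (0.36/0.129)^(1/0.58) ≈ 5.8677, y* = 5.8677^0.42 ≈ 2.1026, c* = (1−0.36)·2.1026 ≈ 1.3457.
Setting f'(k) = n+δ gives 0.42·k^(0.42−1) = 0.129, hence k_gold = (0.42/0.129)^(1/0.58) ≈ 7.6541.
y_gold = 7.6541^0.42 ≈ 2.3509, c_gold = y_gold − 0.129·k_gold ≈ 1.3635.
Gain: Δc = 1.3635 − 1.3457 ≈ 0.0179.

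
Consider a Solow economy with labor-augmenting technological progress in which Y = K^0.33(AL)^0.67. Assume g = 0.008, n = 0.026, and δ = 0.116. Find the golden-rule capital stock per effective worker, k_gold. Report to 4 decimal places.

The effective depreciation rate is n + g + δ = 0.026 + 0.008 + 0.116 = 0.15.
At the golden rule the marginal product of capital equals n+g+δ: 0.33·k^(0.33−1) = 0.15. Solving, k_gold = (0.33/0.15)^(1/0.67) ≈ 3.2440.

k_gold ≈ 3.2440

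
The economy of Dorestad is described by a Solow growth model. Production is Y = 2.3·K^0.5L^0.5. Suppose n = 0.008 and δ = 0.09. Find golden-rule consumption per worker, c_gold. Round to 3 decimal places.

Capital per worker breaks even when investment replaces (n + δ)·k; here n + δ = 0.098.
Setting f'(k) = n+δ gives 0.5·2.3·k^(0.5−1) = 0.098, hence k_gold = (0.5·2.3/0.098)^(1/0.5) ≈ 137.7030.
y_gold = 2.3·137.7030^0.5 ≈ 26.9898.
c_gold = y_gold − (n+δ)·k_gold = 26.9898 − 0.098·137.7030 ≈ 13.4949.

c_gold ≈ 13.495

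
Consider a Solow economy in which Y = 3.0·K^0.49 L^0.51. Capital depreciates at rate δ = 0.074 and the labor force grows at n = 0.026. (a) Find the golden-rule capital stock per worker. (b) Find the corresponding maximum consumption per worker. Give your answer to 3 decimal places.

(a) k_gold ≈ 194.472; (b) c_gold ≈ 20.241

Break-even investment rate: n + δ = 0.026 + 0.074 = 0.1.
Golden rule sets MPK = n+δ: 0.49·3.0·k^(0.49−1) = 0.1, so k_gold = (0.49·3.0/0.1)^(1/0.51) ≈ 194.4722.
y_gold = 3.0·194.4722^0.49 ≈ 39.6882; c_gold = y_gold − 0.1·k_gold ≈ 20.2410.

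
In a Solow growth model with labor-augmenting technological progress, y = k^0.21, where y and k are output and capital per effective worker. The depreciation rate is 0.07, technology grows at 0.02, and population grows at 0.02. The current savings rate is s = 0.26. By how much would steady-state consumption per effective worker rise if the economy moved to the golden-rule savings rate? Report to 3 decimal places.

Δc ≈ 0.008

Break-even investment rate: n + g + δ = 0.02 + 0.02 + 0.07 = 0.11.
Current steady state (s = 0.26): k* = (0.26/0.11)^(1/0.79) ≈ 2.9709, y* = 2.9709^0.21 ≈ 1.2569, c* = (1−0.26)·1.2569 ≈ 0.9301.
Setting f'(k) = n+g+δ gives 0.21·k^(0.21−1) = 0.11, hence k_gold = (0.21/0.11)^(1/0.79) ≈ 2.2671.
y_gold = 2.2671^0.21 ≈ 1.1875, c_gold = y_gold − 0.11·k_gold ≈ 0.9382.
Gain: Δc = 0.9382 − 0.9301 ≈ 0.0080.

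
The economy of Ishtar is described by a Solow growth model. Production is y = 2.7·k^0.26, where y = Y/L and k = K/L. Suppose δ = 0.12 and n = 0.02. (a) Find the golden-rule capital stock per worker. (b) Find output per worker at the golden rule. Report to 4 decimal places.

Capital per worker breaks even when investment replaces (n + δ)·k; here n + δ = 0.14.
Golden rule sets MPK = n+δ: 0.26·2.7·k^(0.26−1) = 0.14, so k_gold = (0.26·2.7/0.14)^(1/0.74) ≈ 8.8354.
y_gold = 2.7·8.8354^0.26 ≈ 4.7575.

(a) k_gold ≈ 8.8354; (b) y_gold ≈ 4.7575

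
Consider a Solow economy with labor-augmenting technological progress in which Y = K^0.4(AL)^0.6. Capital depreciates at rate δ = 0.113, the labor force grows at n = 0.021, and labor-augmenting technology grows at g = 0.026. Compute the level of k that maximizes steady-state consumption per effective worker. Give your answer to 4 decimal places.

Break-even investment rate: n + g + δ = 0.021 + 0.026 + 0.113 = 0.16.
Setting f'(k) = n+g+δ gives 0.4·k^(0.4−1) = 0.16, hence k_gold = (0.4/0.16)^(1/0.6) ≈ 4.6050.

k_gold ≈ 4.6050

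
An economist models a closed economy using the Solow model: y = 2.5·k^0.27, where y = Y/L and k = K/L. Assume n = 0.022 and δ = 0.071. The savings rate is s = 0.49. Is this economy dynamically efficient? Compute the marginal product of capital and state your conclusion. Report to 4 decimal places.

dynamically inefficient; MPK ≈ 0.0512

The effective depreciation rate is n + δ = 0.022 + 0.071 = 0.093.
Steady-state k*: s·A·k^0.27 = 0.093·k gives k* = (0.49·2.5/0.093)^(1/0.73) ≈ 34.1800.
MPK = 0.27·2.5·34.1800^(-0.73) ≈ 0.0512.
MPK < n+δ = 0.093, so the economy is dynamically inefficient (over-saving).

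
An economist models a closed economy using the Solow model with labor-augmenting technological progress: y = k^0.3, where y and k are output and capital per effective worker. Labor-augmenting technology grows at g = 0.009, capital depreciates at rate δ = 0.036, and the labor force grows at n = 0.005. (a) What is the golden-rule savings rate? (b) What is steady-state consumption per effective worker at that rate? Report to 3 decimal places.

Break-even investment rate: n + g + δ = 0.005 + 0.009 + 0.036 = 0.05.
For Cobb-Douglas, s_gold equals capital's share: s_gold = 0.3.
At the golden rule the marginal product of capital equals n+g+δ: 0.3·k^(0.3−1) = 0.05. Solving, k_gold = (0.3/0.05)^(1/0.7) ≈ 12.9314.
y_gold = 12.9314^0.3 ≈ 2.1552; c_gold = (1−0.3)·y_gold ≈ 1.5087.

(a) s_gold = 0.300; (b) c_gold ≈ 1.509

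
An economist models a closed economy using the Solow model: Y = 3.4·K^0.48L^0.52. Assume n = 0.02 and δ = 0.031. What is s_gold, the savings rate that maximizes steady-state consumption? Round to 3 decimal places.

s_gold = 0.480

Capital per worker breaks even when investment replaces (n + δ)·k; here n + δ = 0.051.
At the golden rule MPK = n+δ, and in any Cobb-Douglas steady state s = (n+δ)·k/y = MPK·k/y = capital's share 0.48.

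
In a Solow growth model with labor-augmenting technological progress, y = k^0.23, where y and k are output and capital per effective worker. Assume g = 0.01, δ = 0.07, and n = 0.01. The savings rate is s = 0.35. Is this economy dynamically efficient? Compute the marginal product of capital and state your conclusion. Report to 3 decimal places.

dynamically inefficient; MPK ≈ 0.059

Break-even investment rate: n + g + δ = 0.01 + 0.01 + 0.07 = 0.09.
Steady-state k*: s·k^0.23 = 0.09·k gives k* = (0.35/0.09)^(1/0.77) ≈ 5.8345.
MPK = 0.23·5.8345^(-0.77) ≈ 0.0591.
MPK < n+g+δ = 0.09, so the economy is dynamically inefficient (over-saving).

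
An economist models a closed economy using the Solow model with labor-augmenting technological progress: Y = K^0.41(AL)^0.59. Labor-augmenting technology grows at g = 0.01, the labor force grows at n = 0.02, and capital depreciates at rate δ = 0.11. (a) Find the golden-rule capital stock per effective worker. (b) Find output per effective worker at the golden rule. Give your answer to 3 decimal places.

(a) k_gold ≈ 6.179; (b) y_gold ≈ 2.110

n + g + δ = 0.02 + 0.01 + 0.11 = 0.14.
Setting f'(k) = n+g+δ gives 0.41·k^(0.41−1) = 0.14, hence k_gold = (0.41/0.14)^(1/0.59) ≈ 6.1793.
y_gold = 6.1793^0.41 ≈ 2.1100.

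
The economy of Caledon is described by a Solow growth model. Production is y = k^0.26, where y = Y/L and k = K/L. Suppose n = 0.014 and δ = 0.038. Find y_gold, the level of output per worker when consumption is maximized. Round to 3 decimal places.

y_gold ≈ 1.760

Capital per worker breaks even when investment replaces (n + δ)·k; here n + δ = 0.052.
At the golden rule the marginal product of capital equals n+δ: 0.26·k^(0.26−1) = 0.052. Solving, k_gold = (0.26/0.052)^(1/0.74) ≈ 8.8014.
Output: y_gold = k_gold^0.26 = 8.8014^0.26 ≈ 1.7603.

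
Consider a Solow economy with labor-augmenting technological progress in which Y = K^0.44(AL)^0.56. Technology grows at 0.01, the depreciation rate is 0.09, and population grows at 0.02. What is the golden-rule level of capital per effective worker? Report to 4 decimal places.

k_gold ≈ 10.1772

The effective depreciation rate is n + g + δ = 0.02 + 0.01 + 0.09 = 0.12.
At the golden rule the marginal product of capital equals n+g+δ: 0.44·k^(0.44−1) = 0.12. Solving, k_gold = (0.44/0.12)^(1/0.56) ≈ 10.1772.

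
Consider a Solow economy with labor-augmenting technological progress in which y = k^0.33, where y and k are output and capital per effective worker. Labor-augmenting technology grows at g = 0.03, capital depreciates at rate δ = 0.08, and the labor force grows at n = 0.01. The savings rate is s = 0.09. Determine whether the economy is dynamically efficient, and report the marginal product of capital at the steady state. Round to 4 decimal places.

Break-even investment rate: n + g + δ = 0.01 + 0.03 + 0.08 = 0.12.
Steady-state k*: s·k^0.33 = 0.12·k gives k* = (0.09/0.12)^(1/0.67) ≈ 0.6509.
MPK = 0.33·0.6509^(-0.67) ≈ 0.4400.
MPK > n+g+δ = 0.12, so the economy is dynamically efficient (under-saving).

dynamically efficient; MPK ≈ 0.4400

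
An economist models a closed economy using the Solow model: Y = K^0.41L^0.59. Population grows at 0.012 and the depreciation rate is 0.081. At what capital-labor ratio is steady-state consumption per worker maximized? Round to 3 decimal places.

n + δ = 0.012 + 0.081 = 0.093.
Golden rule sets MPK = n+δ: 0.41·k^(0.41−1) = 0.093, so k_gold = (0.41/0.093)^(1/0.59) ≈ 12.3605.

k_gold ≈ 12.360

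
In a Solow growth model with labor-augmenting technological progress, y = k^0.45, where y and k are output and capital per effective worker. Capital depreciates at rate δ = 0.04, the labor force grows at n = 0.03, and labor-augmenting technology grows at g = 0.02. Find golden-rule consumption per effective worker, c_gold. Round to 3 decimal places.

c_gold ≈ 2.052

Capital per effective worker breaks even when investment replaces (n + g + δ)·k; here n + g + δ = 0.09.
Maximizing c = f(k) − (n+g+δ)·k gives f'(k) = n+g+δ, i.e. 0.45·k^(0.45−1) = 0.09, so k_gold = (0.45/0.09)^(1/0.55) ≈ 18.6575.
y_gold = 18.6575^0.45 ≈ 3.7315.
c_gold = y_gold − (n+g+δ)·k_gold = 3.7315 − 0.09·18.6575 ≈ 2.0523.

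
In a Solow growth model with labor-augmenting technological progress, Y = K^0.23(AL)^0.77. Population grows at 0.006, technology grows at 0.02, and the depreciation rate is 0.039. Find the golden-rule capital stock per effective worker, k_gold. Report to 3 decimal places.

Break-even investment rate: n + g + δ = 0.006 + 0.02 + 0.039 = 0.065.
At the golden rule the marginal product of capital equals n+g+δ: 0.23·k^(0.23−1) = 0.065. Solving, k_gold = (0.23/0.065)^(1/0.77) ≈ 5.1611.

k_gold ≈ 5.161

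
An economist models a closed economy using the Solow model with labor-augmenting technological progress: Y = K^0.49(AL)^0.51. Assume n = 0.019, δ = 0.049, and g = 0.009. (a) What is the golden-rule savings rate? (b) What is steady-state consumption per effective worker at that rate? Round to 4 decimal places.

Capital per effective worker breaks even when investment replaces (n + g + δ)·k; here n + g + δ = 0.077.
For Cobb-Douglas, s_gold equals capital's share: s_gold = 0.49.
Golden rule sets MPK = n+g+δ: 0.49·k^(0.49−1) = 0.077, so k_gold = (0.49/0.077)^(1/0.51) ≈ 37.6611.
y_gold = 37.6611^0.49 ≈ 5.9182; c_gold = (1−0.49)·y_gold ≈ 3.0183.

(a) s_gold = 0.4900; (b) c_gold ≈ 3.0183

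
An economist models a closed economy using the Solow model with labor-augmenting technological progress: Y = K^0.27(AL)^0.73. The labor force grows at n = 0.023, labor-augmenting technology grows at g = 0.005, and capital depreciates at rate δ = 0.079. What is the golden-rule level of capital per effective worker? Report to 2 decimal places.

k_gold ≈ 3.55

n + g + δ = 0.023 + 0.005 + 0.079 = 0.107.
Maximizing c = f(k) − (n+g+δ)·k gives f'(k) = n+g+δ, i.e. 0.27·k^(0.27−1) = 0.107, so k_gold = (0.27/0.107)^(1/0.73) ≈ 3.5535.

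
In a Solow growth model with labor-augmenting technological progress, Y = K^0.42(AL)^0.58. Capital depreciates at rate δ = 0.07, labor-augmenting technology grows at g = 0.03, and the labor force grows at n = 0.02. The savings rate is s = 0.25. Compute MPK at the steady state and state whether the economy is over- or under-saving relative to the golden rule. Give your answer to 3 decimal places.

under-saving; MPK ≈ 0.202

Break-even investment rate: n + g + δ = 0.02 + 0.03 + 0.07 = 0.12.
Steady-state k*: s·k^0.42 = 0.12·k gives k* = (0.25/0.12)^(1/0.58) ≈ 3.5447.
MPK = 0.42·3.5447^(-0.58) ≈ 0.2016.
MPK > n+g+δ = 0.12, so the economy is dynamically efficient (under-saving).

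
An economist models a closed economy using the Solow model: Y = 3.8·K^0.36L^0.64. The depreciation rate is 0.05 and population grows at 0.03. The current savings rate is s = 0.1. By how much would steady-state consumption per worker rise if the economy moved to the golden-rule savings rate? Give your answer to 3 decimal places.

Δc ≈ 3.793

Break-even investment rate: n + δ = 0.03 + 0.05 = 0.08.
Current steady state (s = 0.1): k* = (0.1·3.8/0.08)^(1/0.64) ≈ 11.4113, y* = 3.8·11.4113^0.36 ≈ 9.1290, c* = (1−0.1)·9.1290 ≈ 8.2161.
At the golden rule the marginal product of capital equals n+δ: 0.36·3.8·k^(0.36−1) = 0.08. Solving, k_gold = (0.36·3.8/0.08)^(1/0.64) ≈ 84.4416.
y_gold = 3.8·84.4416^0.36 ≈ 18.7648, c_gold = y_gold − 0.08·k_gold ≈ 12.0095.
Gain: Δc = 12.0095 − 8.2161 ≈ 3.7934.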